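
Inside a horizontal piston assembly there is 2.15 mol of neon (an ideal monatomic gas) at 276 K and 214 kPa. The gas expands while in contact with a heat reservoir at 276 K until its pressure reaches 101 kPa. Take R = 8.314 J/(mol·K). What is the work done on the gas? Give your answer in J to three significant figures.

W ≈ -3700 J

Isothermal process: W = nRT ln(V₂/V₁) = nRT ln(P₁/P₂).
W = (2.15)(8.314)(276) × ln(214/101)
  = 4934 × ln(2.119) = 4934 × 0.7509
W_by_gas = 3704 J; work on gas = −W_by = -3704 J.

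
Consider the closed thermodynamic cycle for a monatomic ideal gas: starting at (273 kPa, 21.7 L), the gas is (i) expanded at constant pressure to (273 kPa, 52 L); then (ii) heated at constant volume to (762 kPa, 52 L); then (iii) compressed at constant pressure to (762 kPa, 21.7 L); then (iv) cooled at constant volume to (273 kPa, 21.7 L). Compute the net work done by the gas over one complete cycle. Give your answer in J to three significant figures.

Constant-volume legs do no work.
W(i) = (273)(52 − 21.7) = 8272 J; W(iii) = (762)(21.7 − 52) = -23089 J.
W_net = 8272 − 23089 = -14817 J (the counter-clockwise enclosed area).

W_net ≈ -14800 J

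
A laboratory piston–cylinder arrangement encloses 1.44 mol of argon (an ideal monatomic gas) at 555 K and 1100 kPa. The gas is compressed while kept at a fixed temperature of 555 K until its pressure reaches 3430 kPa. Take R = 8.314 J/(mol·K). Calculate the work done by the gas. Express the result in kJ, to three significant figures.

Isothermal process: W = nRT ln(V₂/V₁) = nRT ln(P₁/P₂).
W = (1.44)(8.314)(555) × ln(1100/3430)
  = 6645 × ln(0.3207) = 6645 × -1.137
W_by_gas = -7557 J.

W ≈ -7.56 kJ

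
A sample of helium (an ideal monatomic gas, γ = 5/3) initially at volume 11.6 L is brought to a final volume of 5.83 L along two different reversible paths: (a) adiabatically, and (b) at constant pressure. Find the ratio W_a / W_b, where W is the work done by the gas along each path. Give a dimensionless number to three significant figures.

Path (a) adiabatic: W = P₁V₁(1 − (V₁/V₂)^(γ−1))/(γ−1) → W_a/(P₁V₁) = -0.8729.
Path (b) isobaric: W = P₁(V₂ − V₁) → W_b/(P₁V₁) = -0.4974.
W_a / W_b = -0.8729 / -0.4974 = 1.755.

W_a / W_b ≈ 1.75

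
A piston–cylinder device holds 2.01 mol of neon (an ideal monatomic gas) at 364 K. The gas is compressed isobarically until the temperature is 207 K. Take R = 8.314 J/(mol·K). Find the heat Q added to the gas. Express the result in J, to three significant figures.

Q ≈ -6560 J

Isobaric: W = nRΔT = (2.01)(8.314)(-157) = -2624 J.
ΔU = nCᵥΔT with Cᵥ = 3R/2: ΔU = (2.01)(12.47)(-157) = -3935 J.
Q = ΔU + W = -3935 − 2624 = -6559 J.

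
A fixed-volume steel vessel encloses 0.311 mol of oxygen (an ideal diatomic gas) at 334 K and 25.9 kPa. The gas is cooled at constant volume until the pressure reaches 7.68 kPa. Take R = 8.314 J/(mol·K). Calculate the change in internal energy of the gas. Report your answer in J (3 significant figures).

ΔU ≈ -1520 J

Constant volume ⇒ W = 0, so Q = ΔU = nCᵥΔT with Cᵥ = 5R/2 = 20.79 J/(mol·K).
At constant V, T₂/T₁ = P₂/P₁ ⇒ ΔT = T₁(P₂/P₁ − 1) = 334·(7.68/25.9 − 1) = -235 K.
ΔU = (0.311)(20.79)(-235) = -1519 J.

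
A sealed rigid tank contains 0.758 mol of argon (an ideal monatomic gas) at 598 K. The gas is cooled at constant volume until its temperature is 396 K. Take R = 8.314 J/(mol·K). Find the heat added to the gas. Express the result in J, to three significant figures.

Q ≈ -1910 J

Constant volume ⇒ W = 0, so Q = ΔU = nCᵥΔT with Cᵥ = 3R/2 = 12.47 J/(mol·K).
ΔU = (0.758)(12.47)(396 − 598) = -1910 J.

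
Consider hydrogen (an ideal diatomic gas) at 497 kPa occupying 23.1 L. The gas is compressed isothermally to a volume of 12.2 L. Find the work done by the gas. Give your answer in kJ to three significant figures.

Isothermal: W = nRT ln(V₂/V₁) = P₁V₁ ln(V₂/V₁).
P₁V₁ = (497 kPa)(23.1 L) = 11481 J.
W = 11481 × ln(12.2/23.1) = 11481 × -0.6384
W_by_gas = -7329 J.

W ≈ -7.33 kJ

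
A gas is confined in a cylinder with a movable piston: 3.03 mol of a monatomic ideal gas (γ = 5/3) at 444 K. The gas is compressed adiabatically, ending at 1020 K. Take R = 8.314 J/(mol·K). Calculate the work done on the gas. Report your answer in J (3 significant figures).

Adiabatic ⇒ Q = 0, so W_by = −ΔU = nCᵥ(T₁ − T₂).
Cᵥ = 3R/2 = 12.47 J/(mol·K).
W = (3.03)(12.47)(444 − 1020) = -21765 J.
Work on gas = −W_by = 21765 J.

W ≈ 21800 J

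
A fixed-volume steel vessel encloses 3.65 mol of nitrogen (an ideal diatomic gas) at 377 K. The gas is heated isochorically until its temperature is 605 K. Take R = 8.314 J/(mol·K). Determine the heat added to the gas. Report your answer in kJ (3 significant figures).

Q ≈ 17.3 kJ

Constant volume ⇒ W = 0, so Q = ΔU = nCᵥΔT with Cᵥ = 5R/2 = 20.79 J/(mol·K).
ΔU = (3.65)(20.79)(605 − 377) = 17297 J.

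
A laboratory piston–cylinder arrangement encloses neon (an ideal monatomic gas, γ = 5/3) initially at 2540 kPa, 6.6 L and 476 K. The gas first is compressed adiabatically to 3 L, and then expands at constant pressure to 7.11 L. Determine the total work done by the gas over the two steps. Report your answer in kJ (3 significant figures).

W_total ≈ 21.5 kJ

Step 1 (adiabatic): W = (P₁V₁ − P₂V₂)/(γ−1) = (16764 − 28357)/0.667 = -17389 J.
After step 1: P = 9452 kPa, V = 3 L, T = 805.2 K.
Step 2 (isobaric): W = PΔV = (9452 kPa)(7.11 − 3 L) = 38849 J.
W_total = -17389 + 38849 = 21460 J.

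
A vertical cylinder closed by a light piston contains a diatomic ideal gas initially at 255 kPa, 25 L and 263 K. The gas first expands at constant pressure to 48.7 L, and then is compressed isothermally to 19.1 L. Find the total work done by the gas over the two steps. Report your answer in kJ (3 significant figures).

W_total ≈ -5.58 kJ

Step 1 (isobaric): W = PΔV = (255 kPa)(48.7 − 25 L) = 6044 J.
After step 1: P = 255 kPa, V = 48.7 L, T = 512.3 K.
Step 2 (isothermal): W = P₁V₁ ln(V₂/V₁) = (12418) ln(19.1/48.7) = -11624 J.
W_total = 6044 − 11624 = -5580 J.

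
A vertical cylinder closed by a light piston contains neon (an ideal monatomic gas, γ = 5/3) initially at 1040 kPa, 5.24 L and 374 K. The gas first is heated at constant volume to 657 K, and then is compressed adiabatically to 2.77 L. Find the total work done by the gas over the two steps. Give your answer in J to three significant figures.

W_total ≈ -7600 J

Step 1 (isochoric): W = 0 (constant volume).
After step 1: P = 1827 kPa (V unchanged).
Step 2 (adiabatic): W = (P₁V₁ − P₂V₂)/(γ−1) = (9573 − 14643)/0.667 = -7604 J.
W_total = 0 − 7604 = -7604 J.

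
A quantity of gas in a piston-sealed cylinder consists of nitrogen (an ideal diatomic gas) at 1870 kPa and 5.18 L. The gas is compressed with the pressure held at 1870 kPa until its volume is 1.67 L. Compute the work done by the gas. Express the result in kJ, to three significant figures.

Isobaric: W = P ΔV.
W = (1870 kPa)(1.67 − 5.18 L) = (1870)(-3.51) = -6564 J.

W ≈ -6.56 kJ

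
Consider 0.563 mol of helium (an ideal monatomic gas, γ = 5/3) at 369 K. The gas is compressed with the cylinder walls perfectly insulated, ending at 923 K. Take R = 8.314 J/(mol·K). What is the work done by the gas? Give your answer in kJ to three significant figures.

Adiabatic ⇒ Q = 0, so W_by = −ΔU = nCᵥ(T₁ − T₂).
Cᵥ = 3R/2 = 12.47 J/(mol·K).
W = (0.563)(12.47)(369 − 923) = -3890 J.

W ≈ -3.89 kJ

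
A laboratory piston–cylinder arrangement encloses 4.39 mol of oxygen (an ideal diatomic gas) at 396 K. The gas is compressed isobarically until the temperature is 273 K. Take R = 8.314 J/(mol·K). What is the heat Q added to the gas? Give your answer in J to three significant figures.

Isobaric: W = nRΔT = (4.39)(8.314)(-123) = -4489 J.
ΔU = nCᵥΔT with Cᵥ = 5R/2: ΔU = (4.39)(20.79)(-123) = -11223 J.
Q = ΔU + W = -11223 − 4489 = -15713 J.

Q ≈ -15700 J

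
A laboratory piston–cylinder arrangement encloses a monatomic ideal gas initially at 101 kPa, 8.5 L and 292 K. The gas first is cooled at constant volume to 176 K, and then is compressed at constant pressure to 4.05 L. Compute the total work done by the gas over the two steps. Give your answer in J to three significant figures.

Step 1 (isochoric): W = 0 (constant volume).
After step 1: P = 60.88 kPa (V unchanged).
Step 2 (isobaric): W = PΔV = (60.88 kPa)(4.05 − 8.5 L) = -270.9 J.
W_total = 0 − 270.9 = -270.9 J.

W_total ≈ -271 J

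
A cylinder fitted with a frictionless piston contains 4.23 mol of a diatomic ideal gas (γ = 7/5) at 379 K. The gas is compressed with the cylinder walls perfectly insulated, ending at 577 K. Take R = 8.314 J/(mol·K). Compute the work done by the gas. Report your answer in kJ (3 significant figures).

W ≈ -17.4 kJ

Adiabatic ⇒ Q = 0, so W_by = −ΔU = nCᵥ(T₁ − T₂).
Cᵥ = 5R/2 = 20.79 J/(mol·K).
W = (4.23)(20.79)(379 − 577) = -17408 J.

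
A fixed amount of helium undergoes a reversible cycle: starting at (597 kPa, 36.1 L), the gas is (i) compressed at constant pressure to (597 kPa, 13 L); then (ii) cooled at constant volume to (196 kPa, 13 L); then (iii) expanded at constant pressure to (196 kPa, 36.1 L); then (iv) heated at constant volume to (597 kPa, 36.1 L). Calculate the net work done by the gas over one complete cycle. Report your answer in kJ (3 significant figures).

Constant-volume legs do no work.
W(i) = (597)(13 − 36.1) = -13791 J; W(iii) = (196)(36.1 − 13) = 4528 J.
W_net = -13791 + 4528 = -9263 J (the counter-clockwise enclosed area).

W_net ≈ -9.26 kJ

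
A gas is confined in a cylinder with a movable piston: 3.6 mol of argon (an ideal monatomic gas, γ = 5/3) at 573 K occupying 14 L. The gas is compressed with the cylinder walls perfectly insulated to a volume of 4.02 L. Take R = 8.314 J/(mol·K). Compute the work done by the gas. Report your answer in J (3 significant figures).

Adiabatic: TV^(γ−1) = const with γ = 5/3.
T₂ = T₁ (V₁/V₂)^(γ−1) = 573 × (14/4.02)^0.667 = 573 × 2.298 = 1317 K.
W_by = nCᵥ(T₁ − T₂) = (3.6)(12.47)(573 − 1317) = -33380 J.

W ≈ -33400 J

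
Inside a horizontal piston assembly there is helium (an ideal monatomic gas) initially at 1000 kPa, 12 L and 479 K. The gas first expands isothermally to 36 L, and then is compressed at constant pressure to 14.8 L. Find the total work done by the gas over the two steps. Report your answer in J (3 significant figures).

Step 1 (isothermal): W = P₁V₁ ln(V₂/V₁) = (12000) ln(36/12) = 13183 J.
After step 1: P = 333.3 kPa, V = 36 L, T = 479 K.
Step 2 (isobaric): W = PΔV = (333.3 kPa)(14.8 − 36 L) = -7067 J.
W_total = 13183 − 7067 = 6117 J.

W_total ≈ 6120 J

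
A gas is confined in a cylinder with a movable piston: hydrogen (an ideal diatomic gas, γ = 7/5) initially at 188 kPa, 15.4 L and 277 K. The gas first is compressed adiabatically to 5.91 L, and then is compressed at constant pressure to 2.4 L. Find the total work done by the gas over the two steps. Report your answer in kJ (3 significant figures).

W_total ≈ -5.90 kJ

Step 1 (adiabatic): W = (P₁V₁ − P₂V₂)/(γ−1) = (2895 − 4247)/0.4 = -3379 J.
After step 1: P = 718.6 kPa, V = 5.91 L, T = 406.3 K.
Step 2 (isobaric): W = PΔV = (718.6 kPa)(2.4 − 5.91 L) = -2522 J.
W_total = -3379 − 2522 = -5901 J.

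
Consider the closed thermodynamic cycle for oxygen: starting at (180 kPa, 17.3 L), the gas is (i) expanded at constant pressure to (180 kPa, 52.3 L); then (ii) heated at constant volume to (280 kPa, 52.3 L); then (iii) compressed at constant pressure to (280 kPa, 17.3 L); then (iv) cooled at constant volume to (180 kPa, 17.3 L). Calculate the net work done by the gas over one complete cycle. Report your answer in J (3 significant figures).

Constant-volume legs do no work.
W(i) = (180)(52.3 − 17.3) = 6300 J; W(iii) = (280)(17.3 − 52.3) = -9800 J.
W_net = 6300 − 9800 = -3500 J (the counter-clockwise enclosed area).

W_net ≈ -3500 J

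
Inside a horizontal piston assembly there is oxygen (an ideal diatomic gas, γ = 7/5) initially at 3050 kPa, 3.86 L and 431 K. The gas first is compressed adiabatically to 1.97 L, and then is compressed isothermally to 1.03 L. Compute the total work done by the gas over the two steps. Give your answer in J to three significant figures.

Step 1 (adiabatic): W = (P₁V₁ − P₂V₂)/(γ−1) = (11773 − 15408)/0.4 = -9087 J.
After step 1: P = 7821 kPa, V = 1.97 L, T = 564.1 K.
Step 2 (isothermal): W = P₁V₁ ln(V₂/V₁) = (15408) ln(1.03/1.97) = -9991 J.
W_total = -9087 − 9991 = -19078 J.

W_total ≈ -19100 J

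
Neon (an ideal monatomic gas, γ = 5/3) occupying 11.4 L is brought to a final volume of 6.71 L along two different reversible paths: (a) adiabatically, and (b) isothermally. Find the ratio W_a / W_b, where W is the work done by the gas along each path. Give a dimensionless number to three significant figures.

W_a / W_b ≈ 1.20

Path (a) adiabatic: W = P₁V₁(1 − (V₁/V₂)^(γ−1))/(γ−1) → W_a/(P₁V₁) = -0.6357.
Path (b) isothermal: W = P₁V₁ ln(V₂/V₁) → W_b/(P₁V₁) = -0.53.
W_a / W_b = -0.6357 / -0.53 = 1.199.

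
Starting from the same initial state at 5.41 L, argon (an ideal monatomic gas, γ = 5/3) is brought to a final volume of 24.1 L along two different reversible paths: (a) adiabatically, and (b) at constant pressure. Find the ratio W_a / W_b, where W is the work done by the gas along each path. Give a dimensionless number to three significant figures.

Path (a) adiabatic: W = P₁V₁(1 − (V₁/V₂)^(γ−1))/(γ−1) → W_a/(P₁V₁) = 0.946.
Path (b) isobaric: W = P₁(V₂ − V₁) → W_b/(P₁V₁) = 3.455.
W_a / W_b = 0.946 / 3.455 = 0.2738.

W_a / W_b ≈ 0.274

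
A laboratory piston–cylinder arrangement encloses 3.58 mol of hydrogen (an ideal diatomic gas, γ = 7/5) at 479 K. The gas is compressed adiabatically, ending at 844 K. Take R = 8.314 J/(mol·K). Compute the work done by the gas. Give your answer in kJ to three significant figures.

W ≈ -27.2 kJ

Adiabatic ⇒ Q = 0, so W_by = −ΔU = nCᵥ(T₁ − T₂).
Cᵥ = 5R/2 = 20.79 J/(mol·K).
W = (3.58)(20.79)(479 − 844) = -27160 J.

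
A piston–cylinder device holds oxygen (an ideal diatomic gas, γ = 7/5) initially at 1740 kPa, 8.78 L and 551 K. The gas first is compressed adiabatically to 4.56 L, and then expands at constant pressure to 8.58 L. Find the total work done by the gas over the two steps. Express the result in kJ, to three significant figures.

W_total ≈ 6.06 kJ

Step 1 (adiabatic): W = (P₁V₁ − P₂V₂)/(γ−1) = (15277 − 19854)/0.4 = -11443 J.
After step 1: P = 4354 kPa, V = 4.56 L, T = 716.1 K.
Step 2 (isobaric): W = PΔV = (4354 kPa)(8.58 − 4.56 L) = 17503 J.
W_total = -11443 + 17503 = 6060 J.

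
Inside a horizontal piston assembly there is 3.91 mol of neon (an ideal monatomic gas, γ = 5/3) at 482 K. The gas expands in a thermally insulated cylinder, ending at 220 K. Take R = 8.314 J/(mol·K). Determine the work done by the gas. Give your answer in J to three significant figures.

Adiabatic ⇒ Q = 0, so W_by = −ΔU = nCᵥ(T₁ − T₂).
Cᵥ = 3R/2 = 12.47 J/(mol·K).
W = (3.91)(12.47)(482 − 220) = 12776 J.

W ≈ 12800 J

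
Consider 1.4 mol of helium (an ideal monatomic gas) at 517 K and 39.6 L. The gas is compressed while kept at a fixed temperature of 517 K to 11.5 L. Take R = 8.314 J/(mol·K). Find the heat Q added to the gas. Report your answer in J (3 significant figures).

Isothermal ⇒ ΔU = 0, so Q = W = nRT ln(V₂/V₁).
Q = (1.4)(8.314)(517) ln(11.5/39.6) = 6018 × -1.236 = -7441 J.

Q ≈ -7440 J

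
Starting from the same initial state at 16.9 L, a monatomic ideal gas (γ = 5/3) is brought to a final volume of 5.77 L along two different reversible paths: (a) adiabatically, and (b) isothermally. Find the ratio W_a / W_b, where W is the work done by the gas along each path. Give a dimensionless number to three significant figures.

W_a / W_b ≈ 1.46

Path (a) adiabatic: W = P₁V₁(1 − (V₁/V₂)^(γ−1))/(γ−1) → W_a/(P₁V₁) = -1.571.
Path (b) isothermal: W = P₁V₁ ln(V₂/V₁) → W_b/(P₁V₁) = -1.075.
W_a / W_b = -1.571 / -1.075 = 1.462.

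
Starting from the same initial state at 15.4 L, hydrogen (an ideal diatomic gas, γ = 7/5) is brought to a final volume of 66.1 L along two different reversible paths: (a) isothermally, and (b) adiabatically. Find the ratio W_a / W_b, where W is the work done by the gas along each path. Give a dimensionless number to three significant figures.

W_a / W_b ≈ 1.32

Path (a) isothermal: W = P₁V₁ ln(V₂/V₁) → W_a/(P₁V₁) = 1.457.
Path (b) adiabatic: W = P₁V₁(1 − (V₁/V₂)^(γ−1))/(γ−1) → W_b/(P₁V₁) = 1.104.
W_a / W_b = 1.457 / 1.104 = 1.319.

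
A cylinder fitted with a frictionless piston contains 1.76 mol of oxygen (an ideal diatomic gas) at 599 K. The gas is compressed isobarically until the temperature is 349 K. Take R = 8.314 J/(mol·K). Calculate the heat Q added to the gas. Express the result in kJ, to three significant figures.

Isobaric: W = nRΔT = (1.76)(8.314)(-250) = -3658 J.
ΔU = nCᵥΔT with Cᵥ = 5R/2: ΔU = (1.76)(20.79)(-250) = -9145 J.
Q = ΔU + W = -9145 − 3658 = -12804 J.

Q ≈ -12.8 kJ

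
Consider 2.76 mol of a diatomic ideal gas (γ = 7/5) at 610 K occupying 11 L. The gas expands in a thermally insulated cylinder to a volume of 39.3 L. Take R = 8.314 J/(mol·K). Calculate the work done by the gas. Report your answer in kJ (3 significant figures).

Adiabatic: TV^(γ−1) = const with γ = 7/5.
T₂ = T₁ (V₁/V₂)^(γ−1) = 610 × (11/39.3)^0.4 = 610 × 0.6009 = 366.5 K.
W_by = nCᵥ(T₁ − T₂) = (2.76)(20.79)(610 − 366.5) = 13966 J.

W ≈ 14.0 kJ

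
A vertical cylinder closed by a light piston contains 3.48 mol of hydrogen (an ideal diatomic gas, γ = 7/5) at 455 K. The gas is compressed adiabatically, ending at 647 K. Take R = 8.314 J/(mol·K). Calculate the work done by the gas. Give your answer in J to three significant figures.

W ≈ -13900 J

Adiabatic ⇒ Q = 0, so W_by = −ΔU = nCᵥ(T₁ − T₂).
Cᵥ = 5R/2 = 20.79 J/(mol·K).
W = (3.48)(20.79)(455 − 647) = -13888 J.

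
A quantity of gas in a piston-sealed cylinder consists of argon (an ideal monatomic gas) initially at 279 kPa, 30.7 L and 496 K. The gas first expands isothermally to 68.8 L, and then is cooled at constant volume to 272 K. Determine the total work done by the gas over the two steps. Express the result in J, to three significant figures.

Step 1 (isothermal): W = P₁V₁ ln(V₂/V₁) = (8565) ln(68.8/30.7) = 6912 J.
Step 2 (isochoric): W = 0 (constant volume).
W_total = 6912 + 0 = 6912 J.

W_total ≈ 6910 J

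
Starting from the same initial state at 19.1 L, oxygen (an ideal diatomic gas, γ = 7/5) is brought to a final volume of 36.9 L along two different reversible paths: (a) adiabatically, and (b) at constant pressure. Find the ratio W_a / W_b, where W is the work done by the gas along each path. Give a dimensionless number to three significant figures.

Path (a) adiabatic: W = P₁V₁(1 − (V₁/V₂)^(γ−1))/(γ−1) → W_a/(P₁V₁) = 0.5789.
Path (b) isobaric: W = P₁(V₂ − V₁) → W_b/(P₁V₁) = 0.9319.
W_a / W_b = 0.5789 / 0.9319 = 0.6212.

W_a / W_b ≈ 0.621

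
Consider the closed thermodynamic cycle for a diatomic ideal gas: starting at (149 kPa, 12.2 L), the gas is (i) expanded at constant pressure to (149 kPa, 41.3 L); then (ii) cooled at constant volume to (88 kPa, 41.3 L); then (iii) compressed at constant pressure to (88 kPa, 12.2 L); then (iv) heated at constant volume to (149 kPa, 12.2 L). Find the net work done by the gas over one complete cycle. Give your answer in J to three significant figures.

Constant-volume legs do no work.
W(i) = (149)(41.3 − 12.2) = 4336 J; W(iii) = (88)(12.2 − 41.3) = -2561 J.
W_net = 4336 − 2561 = 1775 J (the clockwise enclosed area).

W_net ≈ 1780 J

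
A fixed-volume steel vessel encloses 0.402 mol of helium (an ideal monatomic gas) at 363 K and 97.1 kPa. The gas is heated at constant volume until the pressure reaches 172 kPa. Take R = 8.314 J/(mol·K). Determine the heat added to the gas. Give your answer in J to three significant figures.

Q ≈ 1400 J

Constant volume ⇒ W = 0, so Q = ΔU = nCᵥΔT with Cᵥ = 3R/2 = 12.47 J/(mol·K).
At constant V, T₂/T₁ = P₂/P₁ ⇒ ΔT = T₁(P₂/P₁ − 1) = 363·(172/97.1 − 1) = 280 K.
ΔU = (0.402)(12.47)(280) = 1404 J.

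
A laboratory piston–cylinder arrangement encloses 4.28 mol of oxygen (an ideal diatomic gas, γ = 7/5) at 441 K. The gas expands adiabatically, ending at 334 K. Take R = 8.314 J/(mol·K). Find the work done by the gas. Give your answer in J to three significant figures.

Adiabatic ⇒ Q = 0, so W_by = −ΔU = nCᵥ(T₁ − T₂).
Cᵥ = 5R/2 = 20.79 J/(mol·K).
W = (4.28)(20.79)(441 − 334) = 9519 J.

W ≈ 9520 J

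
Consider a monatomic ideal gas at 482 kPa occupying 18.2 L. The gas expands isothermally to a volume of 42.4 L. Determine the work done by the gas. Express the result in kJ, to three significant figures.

Isothermal: W = nRT ln(V₂/V₁) = P₁V₁ ln(V₂/V₁).
P₁V₁ = (482 kPa)(18.2 L) = 8772 J.
W = 8772 × ln(42.4/18.2) = 8772 × 0.8457
W_by_gas = 7419 J.

W ≈ 7.42 kJ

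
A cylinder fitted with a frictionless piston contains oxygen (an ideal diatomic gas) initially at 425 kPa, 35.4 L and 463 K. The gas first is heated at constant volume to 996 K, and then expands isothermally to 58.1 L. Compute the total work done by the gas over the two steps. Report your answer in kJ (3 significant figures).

W_total ≈ 16.0 kJ

Step 1 (isochoric): W = 0 (constant volume).
After step 1: P = 914.3 kPa (V unchanged).
Step 2 (isothermal): W = P₁V₁ ln(V₂/V₁) = (32365) ln(58.1/35.4) = 16035 J.
W_total = 0 + 16035 = 16035 J.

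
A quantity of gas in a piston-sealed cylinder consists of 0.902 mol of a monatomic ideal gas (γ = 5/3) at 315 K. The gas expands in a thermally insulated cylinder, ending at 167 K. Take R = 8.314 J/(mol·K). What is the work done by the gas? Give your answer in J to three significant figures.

W ≈ 1660 J

Adiabatic ⇒ Q = 0, so W_by = −ΔU = nCᵥ(T₁ − T₂).
Cᵥ = 3R/2 = 12.47 J/(mol·K).
W = (0.902)(12.47)(315 − 167) = 1665 J.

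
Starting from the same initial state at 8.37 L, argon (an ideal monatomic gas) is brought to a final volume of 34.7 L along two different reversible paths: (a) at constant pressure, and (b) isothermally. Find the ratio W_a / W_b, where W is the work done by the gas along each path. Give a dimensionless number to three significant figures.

Path (a) isobaric: W = P₁(V₂ − V₁) → W_a/(P₁V₁) = 3.146.
Path (b) isothermal: W = P₁V₁ ln(V₂/V₁) → W_b/(P₁V₁) = 1.422.
W_a / W_b = 3.146 / 1.422 = 2.212.

W_a / W_b ≈ 2.21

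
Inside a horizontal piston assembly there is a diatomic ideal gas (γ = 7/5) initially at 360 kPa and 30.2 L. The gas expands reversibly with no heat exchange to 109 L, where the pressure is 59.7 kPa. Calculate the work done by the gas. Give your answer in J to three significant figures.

W ≈ 10900 J

Adiabatic: W = (P₁V₁ − P₂V₂)/(γ − 1) with γ = 7/5.
P₁V₁ = 10872 J, P₂V₂ = 6507 J.
W = (10872 − 6507) / 0.4 = 10912 J.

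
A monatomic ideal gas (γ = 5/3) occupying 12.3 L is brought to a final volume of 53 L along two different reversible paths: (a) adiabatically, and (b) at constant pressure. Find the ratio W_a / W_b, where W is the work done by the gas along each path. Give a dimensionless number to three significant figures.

W_a / W_b ≈ 0.282

Path (a) adiabatic: W = P₁V₁(1 − (V₁/V₂)^(γ−1))/(γ−1) → W_a/(P₁V₁) = 0.9335.
Path (b) isobaric: W = P₁(V₂ − V₁) → W_b/(P₁V₁) = 3.309.
W_a / W_b = 0.9335 / 3.309 = 0.2821.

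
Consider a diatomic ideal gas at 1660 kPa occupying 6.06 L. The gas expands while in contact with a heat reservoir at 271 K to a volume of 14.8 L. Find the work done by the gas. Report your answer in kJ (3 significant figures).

Isothermal: W = nRT ln(V₂/V₁) = P₁V₁ ln(V₂/V₁).
P₁V₁ = (1660 kPa)(6.06 L) = 10060 J.
W = 10060 × ln(14.8/6.06) = 10060 × 0.8929
W_by_gas = 8982 J.

W ≈ 8.98 kJ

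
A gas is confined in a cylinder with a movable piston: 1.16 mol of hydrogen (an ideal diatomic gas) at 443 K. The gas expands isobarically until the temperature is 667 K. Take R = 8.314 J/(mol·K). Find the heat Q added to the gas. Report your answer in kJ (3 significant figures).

Isobaric: W = nRΔT = (1.16)(8.314)(224) = 2160 J.
ΔU = nCᵥΔT with Cᵥ = 5R/2: ΔU = (1.16)(20.79)(224) = 5401 J.
Q = ΔU + W = 5401 + 2160 = 7561 J.

Q ≈ 7.56 kJ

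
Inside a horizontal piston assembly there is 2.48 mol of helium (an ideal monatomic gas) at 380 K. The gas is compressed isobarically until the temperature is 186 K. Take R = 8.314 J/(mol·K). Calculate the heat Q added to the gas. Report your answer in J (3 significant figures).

Isobaric: W = nRΔT = (2.48)(8.314)(-194) = -4000 J.
ΔU = nCᵥΔT with Cᵥ = 3R/2: ΔU = (2.48)(12.47)(-194) = -6000 J.
Q = ΔU + W = -6000 − 4000 = -10000 J.

Q ≈ -10000 J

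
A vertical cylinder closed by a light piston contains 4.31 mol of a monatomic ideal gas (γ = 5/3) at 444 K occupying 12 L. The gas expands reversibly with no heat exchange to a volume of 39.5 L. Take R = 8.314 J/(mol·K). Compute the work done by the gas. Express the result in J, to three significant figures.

W ≈ 13100 J

Adiabatic: TV^(γ−1) = const with γ = 5/3.
T₂ = T₁ (V₁/V₂)^(γ−1) = 444 × (12/39.5)^0.667 = 444 × 0.4519 = 200.6 K.
W_by = nCᵥ(T₁ − T₂) = (4.31)(12.47)(444 − 200.6) = 13080 J.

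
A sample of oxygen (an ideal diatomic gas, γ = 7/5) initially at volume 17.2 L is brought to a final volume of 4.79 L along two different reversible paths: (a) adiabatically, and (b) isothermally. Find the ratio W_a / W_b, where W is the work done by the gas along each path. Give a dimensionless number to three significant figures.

Path (a) adiabatic: W = P₁V₁(1 − (V₁/V₂)^(γ−1))/(γ−1) → W_a/(P₁V₁) = -1.669.
Path (b) isothermal: W = P₁V₁ ln(V₂/V₁) → W_b/(P₁V₁) = -1.278.
W_a / W_b = -1.669 / -1.278 = 1.305.

W_a / W_b ≈ 1.31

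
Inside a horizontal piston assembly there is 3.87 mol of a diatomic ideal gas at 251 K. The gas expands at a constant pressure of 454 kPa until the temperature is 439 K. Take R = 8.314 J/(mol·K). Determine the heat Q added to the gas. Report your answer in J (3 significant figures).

Q ≈ 21200 J

Isobaric: W = nRΔT = (3.87)(8.314)(188) = 6049 J.
ΔU = nCᵥΔT with Cᵥ = 5R/2: ΔU = (3.87)(20.79)(188) = 15122 J.
Q = ΔU + W = 15122 + 6049 = 21171 J.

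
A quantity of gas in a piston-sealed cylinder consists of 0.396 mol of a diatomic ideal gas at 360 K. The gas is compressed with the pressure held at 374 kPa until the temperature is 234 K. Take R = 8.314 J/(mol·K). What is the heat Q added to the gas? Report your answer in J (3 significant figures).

Q ≈ -1450 J

Isobaric: W = nRΔT = (0.396)(8.314)(-126) = -414.8 J.
ΔU = nCᵥΔT with Cᵥ = 5R/2: ΔU = (0.396)(20.79)(-126) = -1037 J.
Q = ΔU + W = -1037 − 414.8 = -1452 J.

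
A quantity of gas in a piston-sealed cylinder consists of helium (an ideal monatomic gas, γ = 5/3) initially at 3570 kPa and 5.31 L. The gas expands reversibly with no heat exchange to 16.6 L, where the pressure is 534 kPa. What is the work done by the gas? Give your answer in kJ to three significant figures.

W ≈ 15.1 kJ

Adiabatic: W = (P₁V₁ − P₂V₂)/(γ − 1) with γ = 5/3.
P₁V₁ = 18957 J, P₂V₂ = 8864 J.
W = (18957 − 8864) / 0.6667 = 15138 J.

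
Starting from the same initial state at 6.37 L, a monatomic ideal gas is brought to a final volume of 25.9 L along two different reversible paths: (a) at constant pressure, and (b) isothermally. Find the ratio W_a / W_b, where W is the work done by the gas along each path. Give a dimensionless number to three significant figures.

W_a / W_b ≈ 2.19

Path (a) isobaric: W = P₁(V₂ − V₁) → W_a/(P₁V₁) = 3.066.
Path (b) isothermal: W = P₁V₁ ln(V₂/V₁) → W_b/(P₁V₁) = 1.403.
W_a / W_b = 3.066 / 1.403 = 2.186.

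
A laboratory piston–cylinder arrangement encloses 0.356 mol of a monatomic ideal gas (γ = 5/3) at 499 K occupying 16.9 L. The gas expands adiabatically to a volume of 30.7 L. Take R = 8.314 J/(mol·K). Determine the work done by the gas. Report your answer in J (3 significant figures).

Adiabatic: TV^(γ−1) = const with γ = 5/3.
T₂ = T₁ (V₁/V₂)^(γ−1) = 499 × (16.9/30.7)^0.667 = 499 × 0.6717 = 335.2 K.
W_by = nCᵥ(T₁ − T₂) = (0.356)(12.47)(499 − 335.2) = 727.3 J.

W ≈ 727 J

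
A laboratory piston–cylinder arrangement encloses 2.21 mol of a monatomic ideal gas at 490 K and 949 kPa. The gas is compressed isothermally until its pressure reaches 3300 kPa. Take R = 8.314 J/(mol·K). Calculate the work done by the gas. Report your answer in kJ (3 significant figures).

Isothermal process: W = nRT ln(V₂/V₁) = nRT ln(P₁/P₂).
W = (2.21)(8.314)(490) × ln(949/3300)
  = 9003 × ln(0.2876) = 9003 × -1.246
W_by_gas = -11220 J.

W ≈ -11.2 kJ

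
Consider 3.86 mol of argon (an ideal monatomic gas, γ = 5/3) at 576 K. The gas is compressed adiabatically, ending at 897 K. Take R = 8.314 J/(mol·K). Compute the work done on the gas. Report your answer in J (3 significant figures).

Adiabatic ⇒ Q = 0, so W_by = −ΔU = nCᵥ(T₁ − T₂).
Cᵥ = 3R/2 = 12.47 J/(mol·K).
W = (3.86)(12.47)(576 − 897) = -15452 J.
Work on gas = −W_by = 15452 J.

W ≈ 15500 J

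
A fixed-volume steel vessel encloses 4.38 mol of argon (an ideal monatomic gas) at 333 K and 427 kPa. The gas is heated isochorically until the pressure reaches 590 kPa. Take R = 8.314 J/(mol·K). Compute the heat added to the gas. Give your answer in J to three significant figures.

Constant volume ⇒ W = 0, so Q = ΔU = nCᵥΔT with Cᵥ = 3R/2 = 12.47 J/(mol·K).
At constant V, T₂/T₁ = P₂/P₁ ⇒ ΔT = T₁(P₂/P₁ − 1) = 333·(590/427 − 1) = 127.1 K.
ΔU = (4.38)(12.47)(127.1) = 6944 J.

Q ≈ 6940 J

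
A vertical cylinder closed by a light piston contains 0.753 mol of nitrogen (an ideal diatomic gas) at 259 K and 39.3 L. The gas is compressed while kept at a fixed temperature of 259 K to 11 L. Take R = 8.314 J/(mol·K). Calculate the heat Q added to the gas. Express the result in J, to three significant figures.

Isothermal ⇒ ΔU = 0, so Q = W = nRT ln(V₂/V₁).
Q = (0.753)(8.314)(259) ln(11/39.3) = 1621 × -1.273 = -2065 J.

Q ≈ -2060 J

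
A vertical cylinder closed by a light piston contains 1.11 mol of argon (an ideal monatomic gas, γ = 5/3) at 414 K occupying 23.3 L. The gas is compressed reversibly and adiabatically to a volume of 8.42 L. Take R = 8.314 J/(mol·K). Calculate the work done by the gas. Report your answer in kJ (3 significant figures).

W ≈ -5.56 kJ

Adiabatic: TV^(γ−1) = const with γ = 5/3.
T₂ = T₁ (V₁/V₂)^(γ−1) = 414 × (23.3/8.42)^0.667 = 414 × 1.971 = 816 K.
W_by = nCᵥ(T₁ − T₂) = (1.11)(12.47)(414 − 816) = -5565 J.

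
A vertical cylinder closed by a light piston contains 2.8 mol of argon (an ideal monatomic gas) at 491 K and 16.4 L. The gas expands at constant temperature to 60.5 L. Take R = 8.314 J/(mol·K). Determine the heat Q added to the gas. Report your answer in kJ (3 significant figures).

Isothermal ⇒ ΔU = 0, so Q = W = nRT ln(V₂/V₁).
Q = (2.8)(8.314)(491) ln(60.5/16.4) = 11430 × 1.305 = 14920 J.

Q ≈ 14.9 kJ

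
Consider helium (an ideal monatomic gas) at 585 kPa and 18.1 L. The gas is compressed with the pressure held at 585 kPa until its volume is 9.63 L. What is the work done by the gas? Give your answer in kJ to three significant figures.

W ≈ -4.95 kJ

Isobaric: W = P ΔV.
W = (585 kPa)(9.63 − 18.1 L) = (585)(-8.47) = -4955 J.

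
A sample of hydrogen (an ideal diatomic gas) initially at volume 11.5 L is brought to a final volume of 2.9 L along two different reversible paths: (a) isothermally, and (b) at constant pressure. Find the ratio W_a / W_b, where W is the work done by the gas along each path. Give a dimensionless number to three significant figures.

Path (a) isothermal: W = P₁V₁ ln(V₂/V₁) → W_a/(P₁V₁) = -1.378.
Path (b) isobaric: W = P₁(V₂ − V₁) → W_b/(P₁V₁) = -0.7478.
W_a / W_b = -1.378 / -0.7478 = 1.842.

W_a / W_b ≈ 1.84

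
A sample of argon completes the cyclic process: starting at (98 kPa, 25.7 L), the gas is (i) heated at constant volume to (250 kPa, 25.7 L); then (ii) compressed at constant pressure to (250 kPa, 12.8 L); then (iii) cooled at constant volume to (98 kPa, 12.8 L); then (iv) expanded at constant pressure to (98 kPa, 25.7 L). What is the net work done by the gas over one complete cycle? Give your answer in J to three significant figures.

W_net ≈ -1960 J

Constant-volume legs do no work.
W(ii) = (250)(12.8 − 25.7) = -3225 J; W(iv) = (98)(25.7 − 12.8) = 1264 J.
W_net = -3225 + 1264 = -1961 J (the counter-clockwise enclosed area).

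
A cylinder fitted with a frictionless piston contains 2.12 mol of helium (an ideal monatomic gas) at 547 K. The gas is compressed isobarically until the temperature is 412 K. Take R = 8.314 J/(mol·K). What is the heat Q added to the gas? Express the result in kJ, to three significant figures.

Isobaric: W = nRΔT = (2.12)(8.314)(-135) = -2379 J.
ΔU = nCᵥΔT with Cᵥ = 3R/2: ΔU = (2.12)(12.47)(-135) = -3569 J.
Q = ΔU + W = -3569 − 2379 = -5949 J.

Q ≈ -5.95 kJ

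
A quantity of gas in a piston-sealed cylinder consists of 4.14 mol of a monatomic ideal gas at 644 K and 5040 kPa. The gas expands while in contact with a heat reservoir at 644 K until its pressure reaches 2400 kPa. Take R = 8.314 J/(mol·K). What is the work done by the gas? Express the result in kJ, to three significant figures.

W ≈ 16.4 kJ

Isothermal process: W = nRT ln(V₂/V₁) = nRT ln(P₁/P₂).
W = (4.14)(8.314)(644) × ln(5040/2400)
  = 22166 × ln(2.1) = 22166 × 0.7419
W_by_gas = 16446 J.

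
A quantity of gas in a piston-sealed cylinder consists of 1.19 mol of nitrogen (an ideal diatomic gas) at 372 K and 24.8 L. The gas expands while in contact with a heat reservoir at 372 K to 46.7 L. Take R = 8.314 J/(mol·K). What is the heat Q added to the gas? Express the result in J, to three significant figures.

Isothermal ⇒ ΔU = 0, so Q = W = nRT ln(V₂/V₁).
Q = (1.19)(8.314)(372) ln(46.7/24.8) = 3680 × 0.6329 = 2329 J.

Q ≈ 2330 J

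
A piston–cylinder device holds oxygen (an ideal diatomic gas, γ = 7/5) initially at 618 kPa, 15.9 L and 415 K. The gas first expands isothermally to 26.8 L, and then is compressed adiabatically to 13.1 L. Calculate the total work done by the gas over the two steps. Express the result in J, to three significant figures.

Step 1 (isothermal): W = P₁V₁ ln(V₂/V₁) = (9826) ln(26.8/15.9) = 5130 J.
After step 1: P = 366.6 kPa, V = 26.8 L, T = 415 K.
Step 2 (adiabatic): W = (P₁V₁ − P₂V₂)/(γ−1) = (9826 − 13084)/0.4 = -8144 J.
W_total = 5130 − 8144 = -3014 J.

W_total ≈ -3010 J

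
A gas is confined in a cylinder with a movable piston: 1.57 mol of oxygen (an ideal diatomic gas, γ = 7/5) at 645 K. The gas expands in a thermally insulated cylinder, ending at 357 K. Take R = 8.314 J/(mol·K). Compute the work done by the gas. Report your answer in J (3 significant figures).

Adiabatic ⇒ Q = 0, so W_by = −ΔU = nCᵥ(T₁ − T₂).
Cᵥ = 5R/2 = 20.79 J/(mol·K).
W = (1.57)(20.79)(645 − 357) = 9398 J.

W ≈ 9400 J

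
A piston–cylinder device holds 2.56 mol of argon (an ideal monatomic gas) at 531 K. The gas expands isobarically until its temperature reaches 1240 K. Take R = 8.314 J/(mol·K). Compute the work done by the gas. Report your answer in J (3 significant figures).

Isobaric: W = P ΔV = nR ΔT.
W = (2.56)(8.314)(1240 − 531) = 15090 J.

W ≈ 15100 J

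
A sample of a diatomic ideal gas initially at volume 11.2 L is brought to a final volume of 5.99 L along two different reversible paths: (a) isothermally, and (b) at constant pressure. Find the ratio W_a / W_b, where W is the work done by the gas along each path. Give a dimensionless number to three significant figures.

W_a / W_b ≈ 1.35

Path (a) isothermal: W = P₁V₁ ln(V₂/V₁) → W_a/(P₁V₁) = -0.6258.
Path (b) isobaric: W = P₁(V₂ − V₁) → W_b/(P₁V₁) = -0.4652.
W_a / W_b = -0.6258 / -0.4652 = 1.345.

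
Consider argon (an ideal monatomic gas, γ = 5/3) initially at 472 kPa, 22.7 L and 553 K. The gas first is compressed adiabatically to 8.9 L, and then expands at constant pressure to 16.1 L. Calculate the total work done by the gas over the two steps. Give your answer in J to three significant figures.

W_total ≈ 2250 J

Step 1 (adiabatic): W = (P₁V₁ − P₂V₂)/(γ−1) = (10714 − 20001)/0.667 = -13930 J.
After step 1: P = 2247 kPa, V = 8.9 L, T = 1032 K.
Step 2 (isobaric): W = PΔV = (2247 kPa)(16.1 − 8.9 L) = 16181 J.
W_total = -13930 + 16181 = 2250 J.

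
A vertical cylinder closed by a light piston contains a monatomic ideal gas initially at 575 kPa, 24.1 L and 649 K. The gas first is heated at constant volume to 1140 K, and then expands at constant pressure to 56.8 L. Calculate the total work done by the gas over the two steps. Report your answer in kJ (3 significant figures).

W_total ≈ 33.0 kJ

Step 1 (isochoric): W = 0 (constant volume).
After step 1: P = 1010 kPa (V unchanged).
Step 2 (isobaric): W = PΔV = (1010 kPa)(56.8 − 24.1 L) = 33028 J.
W_total = 0 + 33028 = 33028 J.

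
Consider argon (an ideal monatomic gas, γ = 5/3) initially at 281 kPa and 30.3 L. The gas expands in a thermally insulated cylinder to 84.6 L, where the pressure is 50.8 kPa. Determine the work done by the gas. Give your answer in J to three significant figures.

Adiabatic: W = (P₁V₁ − P₂V₂)/(γ − 1) with γ = 5/3.
P₁V₁ = 8514 J, P₂V₂ = 4298 J.
W = (8514 − 4298) / 0.6667 = 6325 J.

W ≈ 6320 J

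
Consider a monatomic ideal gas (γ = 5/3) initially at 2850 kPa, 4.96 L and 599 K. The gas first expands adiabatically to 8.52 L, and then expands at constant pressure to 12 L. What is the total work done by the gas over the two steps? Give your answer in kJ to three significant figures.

W_total ≈ 10.4 kJ

Step 1 (adiabatic): W = (P₁V₁ − P₂V₂)/(γ−1) = (14136 − 9856)/0.667 = 6420 J.
After step 1: P = 1157 kPa, V = 8.52 L, T = 417.6 K.
Step 2 (isobaric): W = PΔV = (1157 kPa)(12 − 8.52 L) = 4026 J.
W_total = 6420 + 4026 = 10446 J.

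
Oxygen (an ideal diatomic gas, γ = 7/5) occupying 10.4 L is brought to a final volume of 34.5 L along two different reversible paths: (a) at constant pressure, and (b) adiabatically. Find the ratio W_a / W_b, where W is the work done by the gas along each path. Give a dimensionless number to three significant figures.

Path (a) isobaric: W = P₁(V₂ − V₁) → W_a/(P₁V₁) = 2.317.
Path (b) adiabatic: W = P₁V₁(1 − (V₁/V₂)^(γ−1))/(γ−1) → W_b/(P₁V₁) = 0.9525.
W_a / W_b = 2.317 / 0.9525 = 2.433.

W_a / W_b ≈ 2.43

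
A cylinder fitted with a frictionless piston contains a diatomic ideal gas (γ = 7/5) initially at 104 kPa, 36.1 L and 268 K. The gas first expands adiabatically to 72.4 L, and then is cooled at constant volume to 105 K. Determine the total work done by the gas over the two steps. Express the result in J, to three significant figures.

Step 1 (adiabatic): W = (P₁V₁ − P₂V₂)/(γ−1) = (3754 − 2842)/0.4 = 2281 J.
Step 2 (isochoric): W = 0 (constant volume).
W_total = 2281 + 0 = 2281 J.

W_total ≈ 2280 J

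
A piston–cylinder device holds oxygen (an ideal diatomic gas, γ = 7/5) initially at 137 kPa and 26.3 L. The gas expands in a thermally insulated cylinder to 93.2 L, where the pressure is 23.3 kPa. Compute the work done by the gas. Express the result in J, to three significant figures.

W ≈ 3580 J

Adiabatic: W = (P₁V₁ − P₂V₂)/(γ − 1) with γ = 7/5.
P₁V₁ = 3603 J, P₂V₂ = 2172 J.
W = (3603 − 2172) / 0.4 = 3579 J.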